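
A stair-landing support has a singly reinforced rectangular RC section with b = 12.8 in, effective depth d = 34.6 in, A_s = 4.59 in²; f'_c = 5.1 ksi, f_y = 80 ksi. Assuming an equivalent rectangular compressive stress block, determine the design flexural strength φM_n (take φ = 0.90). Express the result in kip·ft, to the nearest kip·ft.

φM_n ≈ 862 kip·ft

T = A_s f_y = 4.59 × 80 = 367.2 kips.
a = T/(0.85 f'_c b) = 367.2/(0.85 × 5.1 × 12.8) = 6.618 in.
M_n = T(d − a/2) = 367.2 × (34.6 − 3.309) = 11490.1 kip·in = 11490.1/12 = 957.51 kip·ft.
φM_n = 0.90 × 957.51 = 861.76 kip·ft.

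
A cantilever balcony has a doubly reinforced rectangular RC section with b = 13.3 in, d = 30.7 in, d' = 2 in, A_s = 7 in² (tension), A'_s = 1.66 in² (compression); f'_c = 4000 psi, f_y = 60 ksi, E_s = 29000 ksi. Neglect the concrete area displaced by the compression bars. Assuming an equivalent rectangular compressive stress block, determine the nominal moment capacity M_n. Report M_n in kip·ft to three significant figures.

Assume both steels yield.
a = (A_s − A'_s) f_y/(0.85 f'_c b) = (7 − 1.66) × 60/(0.85 × 4 × 13.3) = 7.085 in.
c = a/β₁ = 7.085/0.85 = 8.335 in; ε'_s = 0.003(c − d')/c = 0.0023 ≥ ε_y = 0.0021, so the compression steel yields.
M_n = (A_s − A'_s) f_y (d − a/2) + A'_s f_y (d − d') = 320.4 × (30.7 − 3.5425) + 99.6 × (30.7 − 2) = 8701.3 + 2858.5 = 11559.8 kip·in = 11559.8/12 = 963.32 kip·ft.

M_n ≈ 963 kip·ft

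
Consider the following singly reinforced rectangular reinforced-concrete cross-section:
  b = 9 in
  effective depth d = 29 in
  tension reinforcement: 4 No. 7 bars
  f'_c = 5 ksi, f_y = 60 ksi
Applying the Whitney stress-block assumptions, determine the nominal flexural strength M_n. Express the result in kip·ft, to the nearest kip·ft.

A_s = 4 × 0.6 = 2.4 in².
T = A_s f_y = 2.4 × 60 = 144 kips.
a = T/(0.85 f'_c b) = 144/(0.85 × 5 × 9) = 3.765 in.
M_n = T(d − a/2) = 144 × (29 − 1.8825) = 3904.9 kip·in = 3904.9/12 = 325.41 kip·ft.

M_n ≈ 325 kip·ft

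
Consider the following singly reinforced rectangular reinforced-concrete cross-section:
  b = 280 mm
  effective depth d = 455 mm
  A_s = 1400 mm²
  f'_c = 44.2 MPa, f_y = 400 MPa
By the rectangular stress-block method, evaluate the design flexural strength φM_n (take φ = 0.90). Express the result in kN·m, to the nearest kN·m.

T = A_s f_y = 1400 × 400 = 560000 N = 560 kN.
From C = T: a = T/(0.85 f'_c b) = 560000/(0.85 × 44.2 × 280) = 53.23 mm.
M_n = T(d − a/2) = 560 kN × (455 − 26.615) mm = 239.90 kN·m.
φM_n = 0.90 × 239.90 = 215.91 kN·m.

φM_n ≈ 216 kN·m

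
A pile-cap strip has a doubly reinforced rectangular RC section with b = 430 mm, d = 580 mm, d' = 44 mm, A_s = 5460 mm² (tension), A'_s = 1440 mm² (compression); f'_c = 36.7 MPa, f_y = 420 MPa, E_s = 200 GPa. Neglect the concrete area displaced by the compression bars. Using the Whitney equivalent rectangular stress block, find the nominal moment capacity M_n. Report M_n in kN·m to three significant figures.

Assume both tension and compression steel yield.
Net tension couple steel: A_s − A'_s = 4020 mm².
a = (A_s − A'_s) f_y / (0.85 f'_c b) = 1688400/(0.85 × 36.7 × 430) = 125.87 mm.
c = a/β₁ = 125.87/0.788 = 159.73 mm; ε'_s = 0.003(c − d')/c = 0.0022 ≥ f_y/E_s = 0.0021, so compression steel does yield.
M_n = (A_s − A'_s) f_y (d − a/2) + A'_s f_y (d − d') = [1688400 × (580 − 62.935) + 604800 × (580 − 44)] × 10⁻⁶ = 873.01 + 324.17 = 1197.18 kN·m.

M_n ≈ 1200 kN·m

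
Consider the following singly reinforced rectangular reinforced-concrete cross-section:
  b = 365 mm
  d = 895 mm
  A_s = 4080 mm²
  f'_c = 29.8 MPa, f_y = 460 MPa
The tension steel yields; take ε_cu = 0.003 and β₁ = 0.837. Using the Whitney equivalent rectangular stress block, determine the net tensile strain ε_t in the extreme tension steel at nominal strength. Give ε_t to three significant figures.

a = A_s f_y/(0.85 f'_c b) = 203.00 mm.
β₁ = 0.837, so c = a/β₁ = 203.00/0.837 = 242.53 mm.
From the linear strain diagram with ε_cu = 0.003: ε_t = 0.003 (d − c)/c = 0.003 × (895 − 242.53)/242.53 = 0.00807.
Since ε_t ≥ 0.005, the section is tension-controlled.

ε_t ≈ 0.00807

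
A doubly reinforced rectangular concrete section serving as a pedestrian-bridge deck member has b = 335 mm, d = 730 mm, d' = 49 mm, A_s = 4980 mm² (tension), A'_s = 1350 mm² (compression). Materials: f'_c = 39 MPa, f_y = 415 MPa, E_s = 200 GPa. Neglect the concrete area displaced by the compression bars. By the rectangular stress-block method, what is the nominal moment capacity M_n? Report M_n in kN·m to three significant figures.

M_n ≈ 1380 kN·m

Assume both tension and compression steel yield.
Net tension couple steel: A_s − A'_s = 3630 mm².
a = (A_s − A'_s) f_y / (0.85 f'_c b) = 1506450/(0.85 × 39 × 335) = 135.65 mm.
c = a/β₁ = 135.65/0.771 = 175.94 mm; ε'_s = 0.003(c − d')/c = 0.0022 ≥ f_y/E_s = 0.0021, so compression steel does yield.
M_n = (A_s − A'_s) f_y (d − a/2) + A'_s f_y (d − d') = [1506450 × (730 − 67.825) + 560250 × (730 − 49)] × 10⁻⁶ = 997.53 + 381.53 = 1379.06 kN·m.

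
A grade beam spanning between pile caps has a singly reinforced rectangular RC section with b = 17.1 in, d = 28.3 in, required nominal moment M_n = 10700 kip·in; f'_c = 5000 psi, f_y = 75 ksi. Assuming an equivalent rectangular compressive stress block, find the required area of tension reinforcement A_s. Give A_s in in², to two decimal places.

From M_n = 0.85 f'_c a b (d − a/2):
a = d − √(d² − 2M_n/(0.85 f'_c b)) = 28.3 − √(28.3² − 2 × 10700/(0.85 × 5 × 17.1)) = 5.796 in.
A_s = 0.85 f'_c a b / f_y = 0.85 × 5 × 5.796 × 17.1 / 75 = 5.616 in².

A_s ≈ 5.62 in²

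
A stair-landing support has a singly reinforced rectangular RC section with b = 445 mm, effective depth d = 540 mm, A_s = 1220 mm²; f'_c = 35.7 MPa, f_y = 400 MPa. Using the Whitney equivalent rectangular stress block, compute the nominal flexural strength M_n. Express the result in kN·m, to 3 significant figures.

M_n ≈ 255 kN·m

T = A_s f_y = 1220 × 400 = 488000 N = 488 kN.
From C = T: a = T/(0.85 f'_c b) = 488000/(0.85 × 35.7 × 445) = 36.14 mm.
M_n = T(d − a/2) = 488 kN × (540 − 18.07) mm = 254.70 kN·m.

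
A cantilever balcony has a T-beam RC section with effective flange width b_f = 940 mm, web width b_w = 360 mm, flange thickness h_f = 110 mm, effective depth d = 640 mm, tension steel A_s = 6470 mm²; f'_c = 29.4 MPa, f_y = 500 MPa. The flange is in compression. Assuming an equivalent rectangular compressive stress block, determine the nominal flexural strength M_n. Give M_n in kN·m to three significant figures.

M_n ≈ 1830 kN·m

Tension: T = A_s f_y = 6470 × 500 = 3235000 N.
Try a within the flange: a = T/(0.85 f'_c b_f) = 3235000/(0.85 × 29.4 × 940) = 137.71 mm.
a = 137.71 > h_f = 110 mm: the block extends into the web. Split into flange-overhang and web parts.
C_f = 0.85 f'_c (b_f − b_w) h_f = 0.85 × 29.4 × (940 − 360) × 110 = 1594362 N.
Remaining web compression depth: a_w = (T − C_f)/(0.85 f'_c b_w) = (3235000 − 1594362)/(0.85 × 29.4 × 360) = 182.37 mm.
M_n = C_f(d − h_f/2) + (T − C_f)(d − a_w/2) = 1594362 × (640 − 55) + 1640638 × (640 − 91.185) = 932.70 + 900.41 = 1833.11 × 10⁶ N·mm.
M_n = 1833.11 kN·m.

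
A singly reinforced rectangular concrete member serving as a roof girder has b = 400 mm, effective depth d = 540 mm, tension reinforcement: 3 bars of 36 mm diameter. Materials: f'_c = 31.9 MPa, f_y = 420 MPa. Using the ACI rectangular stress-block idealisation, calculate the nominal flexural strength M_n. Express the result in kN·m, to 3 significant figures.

M_n ≈ 617 kN·m

A_s = 3 × 1018 = 3054 mm².
T = A_s f_y = 3054 × 420 = 1282680 N = 1282.68 kN.
From C = T: a = T/(0.85 f'_c b) = 1282680/(0.85 × 31.9 × 400) = 118.26 mm.
M_n = T(d − a/2) = 1282.68 kN × (540 − 59.13) mm = 616.80 kN·m.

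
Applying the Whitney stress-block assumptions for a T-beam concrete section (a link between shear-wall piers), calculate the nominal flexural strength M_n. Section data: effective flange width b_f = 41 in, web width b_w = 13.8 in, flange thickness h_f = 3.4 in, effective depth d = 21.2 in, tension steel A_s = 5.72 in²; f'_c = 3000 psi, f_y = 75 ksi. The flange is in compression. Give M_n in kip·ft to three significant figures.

M_n ≈ 680 kip·ft

Tension: T = A_s f_y = 5.72 × 75 = 429 kips.
Try a within the flange: a = T/(0.85 f'_c b_f) = 429/(0.85 × 3 × 41) = 4.103 in.
a = 4.103 > h_f = 3.4 in: the block extends into the web. Split into flange-overhang and web parts.
C_f = 0.85 f'_c (b_f − b_w) h_f = 0.85 × 3 × (41 − 13.8) × 3.4 = 235.8 kips.
Remaining web compression depth: a_w = (T − C_f)/(0.85 f'_c b_w) = (429 − 235.8)/(0.85 × 3 × 13.8) = 5.490 in.
M_n = C_f(d − h_f/2) + (T − C_f)(d − a_w/2) = 235.8 × (21.2 − 1.7) + 193.2 × (21.2 − 2.745) = 4598.1 + 3565.5 = 8163.6 kip·in.
M_n = 8163.6/12 = 680.30 kip·ft.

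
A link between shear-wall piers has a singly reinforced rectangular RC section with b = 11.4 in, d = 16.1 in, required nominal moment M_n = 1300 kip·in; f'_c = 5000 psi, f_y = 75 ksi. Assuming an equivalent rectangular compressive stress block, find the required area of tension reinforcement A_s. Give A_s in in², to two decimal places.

From M_n = 0.85 f'_c a b (d − a/2):
a = d − √(d² − 2M_n/(0.85 f'_c b)) = 16.1 − √(16.1² − 2 × 1300/(0.85 × 5 × 11.4)) = 1.763 in.
A_s = 0.85 f'_c a b / f_y = 0.85 × 5 × 1.763 × 11.4 / 75 = 1.139 in².

A_s ≈ 1.14 in²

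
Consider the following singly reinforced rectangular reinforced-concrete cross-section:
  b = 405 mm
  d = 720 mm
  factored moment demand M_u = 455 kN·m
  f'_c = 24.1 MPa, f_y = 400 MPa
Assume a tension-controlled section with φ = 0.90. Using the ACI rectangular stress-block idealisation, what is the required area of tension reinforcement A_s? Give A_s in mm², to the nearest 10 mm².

A_s ≈ 1870 mm²

M_n = M_u/φ = 455/0.90 = 505.556 kN·m.
With M_n = 0.85 f'_c a b (d − a/2), solve the quadratic for a:
a = d − √(d² − 2M_n/(0.85 f'_c b)) = 720 − √(720² − 2 × 505.556×10⁶/(0.85 × 24.1 × 405)) = 90.30 mm.
A_s = 0.85 f'_c a b / f_y = 0.85 × 24.1 × 90.30 × 405 / 400 = 1872.9 mm².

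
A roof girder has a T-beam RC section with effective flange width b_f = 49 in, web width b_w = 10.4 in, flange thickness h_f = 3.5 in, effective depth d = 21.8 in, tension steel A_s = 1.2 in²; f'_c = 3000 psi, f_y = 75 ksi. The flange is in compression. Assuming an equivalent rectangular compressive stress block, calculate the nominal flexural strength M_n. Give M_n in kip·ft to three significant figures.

Tension: T = A_s f_y = 1.2 × 75 = 90 kips.
Try a within the flange: a = T/(0.85 f'_c b_f) = 90/(0.85 × 3 × 49) = 0.720 in.
Since a = 0.720 ≤ h_f = 3.5 in, the stress block lies entirely in the flange; analyse as a rectangular beam of width b_f.
M_n = T(d − a/2) = 90 × (21.8 − 0.36) = 1929.6 kip·in.
M_n = 1929.6/12 = 160.80 kip·ft.

M_n ≈ 161 kip·ft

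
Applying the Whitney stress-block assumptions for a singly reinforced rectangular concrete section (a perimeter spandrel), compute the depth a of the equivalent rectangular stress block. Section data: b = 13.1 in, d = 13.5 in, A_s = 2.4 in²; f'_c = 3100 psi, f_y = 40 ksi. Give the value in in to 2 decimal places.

T = A_s f_y = 2.4 × 40 = 96 kips.
a = T/(0.85 f'_c b) = 96/(0.85 × 3.1 × 13.1) = 2.78 in.

a ≈ 2.78 in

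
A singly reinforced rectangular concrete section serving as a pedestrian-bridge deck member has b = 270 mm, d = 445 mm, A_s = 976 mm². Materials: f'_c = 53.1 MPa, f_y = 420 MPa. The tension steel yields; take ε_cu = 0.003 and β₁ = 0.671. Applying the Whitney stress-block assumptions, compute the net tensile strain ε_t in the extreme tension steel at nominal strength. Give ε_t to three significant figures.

ε_t ≈ 0.0236

a = A_s f_y/(0.85 f'_c b) = 33.64 mm.
β₁ = 0.671, so c = a/β₁ = 33.64/0.671 = 50.13 mm.
From the linear strain diagram with ε_cu = 0.003: ε_t = 0.003 (d − c)/c = 0.003 × (445 − 50.13)/50.13 = 0.0236.
Since ε_t ≥ 0.005, the section is tension-controlled.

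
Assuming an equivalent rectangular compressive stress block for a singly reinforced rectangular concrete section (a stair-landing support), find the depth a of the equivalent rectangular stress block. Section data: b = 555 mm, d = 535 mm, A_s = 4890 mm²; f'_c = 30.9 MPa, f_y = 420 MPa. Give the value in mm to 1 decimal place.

T = A_s f_y = 4890 × 420 = 2053800 N = 2053.8 kN.
Setting C = 0.85 f'_c a b equal to T: a = 2053800/(0.85 × 30.9 × 555) = 140.9 mm.

a ≈ 140.9 mm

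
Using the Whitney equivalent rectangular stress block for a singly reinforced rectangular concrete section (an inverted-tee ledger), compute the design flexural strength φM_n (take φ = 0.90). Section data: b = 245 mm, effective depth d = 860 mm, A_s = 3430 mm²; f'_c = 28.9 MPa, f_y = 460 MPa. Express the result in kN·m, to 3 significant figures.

T = A_s f_y = 3430 × 460 = 1577800 N = 1577.8 kN.
From C = T: a = T/(0.85 f'_c b) = 1577800/(0.85 × 28.9 × 245) = 262.16 mm.
M_n = T(d − a/2) = 1577.8 kN × (860 − 131.08) mm = 1150.09 kN·m.
φM_n = 0.90 × 1150.09 = 1035.08 kN·m.

φM_n ≈ 1040 kN·m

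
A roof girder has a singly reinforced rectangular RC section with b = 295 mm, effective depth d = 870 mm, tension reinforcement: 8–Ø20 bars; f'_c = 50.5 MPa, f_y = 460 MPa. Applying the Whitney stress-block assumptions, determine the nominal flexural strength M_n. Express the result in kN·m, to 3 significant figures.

M_n ≈ 953 kN·m

A_s = 8 × 314 = 2512 mm².
T = A_s f_y = 2512 × 460 = 1155520 N = 1155.52 kN.
From C = T: a = T/(0.85 f'_c b) = 1155520/(0.85 × 50.5 × 295) = 91.25 mm.
M_n = T(d − a/2) = 1155.52 kN × (870 − 45.625) mm = 952.58 kN·m.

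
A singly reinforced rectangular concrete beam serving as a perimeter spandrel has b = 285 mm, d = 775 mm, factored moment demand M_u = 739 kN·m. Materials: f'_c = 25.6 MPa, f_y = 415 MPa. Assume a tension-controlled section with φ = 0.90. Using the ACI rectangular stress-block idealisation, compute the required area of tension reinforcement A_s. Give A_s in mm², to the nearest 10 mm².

M_n = M_u/φ = 739/0.90 = 821.111 kN·m.
With M_n = 0.85 f'_c a b (d − a/2), solve the quadratic for a:
a = d − √(d² − 2M_n/(0.85 f'_c b)) = 775 − √(775² − 2 × 821.111×10⁶/(0.85 × 25.6 × 285)) = 195.50 mm.
A_s = 0.85 f'_c a b / f_y = 0.85 × 25.6 × 195.50 × 285 / 415 = 2921.5 mm².

A_s ≈ 2920 mm²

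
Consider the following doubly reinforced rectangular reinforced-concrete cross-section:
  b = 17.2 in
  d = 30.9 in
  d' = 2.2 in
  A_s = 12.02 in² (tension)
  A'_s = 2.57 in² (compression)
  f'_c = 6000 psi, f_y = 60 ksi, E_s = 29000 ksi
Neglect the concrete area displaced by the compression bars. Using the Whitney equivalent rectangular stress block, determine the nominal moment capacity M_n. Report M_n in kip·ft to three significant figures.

Assume both steels yield.
a = (A_s − A'_s) f_y/(0.85 f'_c b) = (12.02 − 2.57) × 60/(0.85 × 6 × 17.2) = 6.464 in.
c = a/β₁ = 6.464/0.75 = 8.619 in; ε'_s = 0.003(c − d')/c = 0.0022 ≥ ε_y = 0.0021, so the compression steel yields.
M_n = (A_s − A'_s) f_y (d − a/2) + A'_s f_y (d − d') = 567 × (30.9 − 3.232) + 154.2 × (30.9 − 2.2) = 15687.8 + 4425.5 = 20113.3 kip·in = 20113.3/12 = 1676.11 kip·ft.

M_n ≈ 1680 kip·ft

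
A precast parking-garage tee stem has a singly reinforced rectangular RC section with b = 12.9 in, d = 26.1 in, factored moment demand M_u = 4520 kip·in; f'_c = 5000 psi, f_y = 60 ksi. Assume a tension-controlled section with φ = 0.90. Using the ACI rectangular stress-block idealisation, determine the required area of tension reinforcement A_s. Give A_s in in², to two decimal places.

A_s ≈ 3.46 in²

M_n = M_u/φ = 4520/0.90 = 5022.22 kip·in.
From M_n = 0.85 f'_c a b (d − a/2):
a = d − √(d² − 2M_n/(0.85 f'_c b)) = 26.1 − √(26.1² − 2 × 5022.22/(0.85 × 5 × 12.9)) = 3.784 in.
A_s = 0.85 f'_c a b / f_y = 0.85 × 5 × 3.784 × 12.9 / 60 = 3.458 in².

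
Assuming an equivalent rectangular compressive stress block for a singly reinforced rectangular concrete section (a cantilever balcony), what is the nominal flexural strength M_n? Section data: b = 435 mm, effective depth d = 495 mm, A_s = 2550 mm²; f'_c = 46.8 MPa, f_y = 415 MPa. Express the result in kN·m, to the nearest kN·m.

M_n ≈ 491 kN·m

T = A_s f_y = 2550 × 415 = 1058250 N = 1058.25 kN.
From C = T: a = T/(0.85 f'_c b) = 1058250/(0.85 × 46.8 × 435) = 61.16 mm.
M_n = T(d − a/2) = 1058.25 kN × (495 − 30.58) mm = 491.47 kN·m.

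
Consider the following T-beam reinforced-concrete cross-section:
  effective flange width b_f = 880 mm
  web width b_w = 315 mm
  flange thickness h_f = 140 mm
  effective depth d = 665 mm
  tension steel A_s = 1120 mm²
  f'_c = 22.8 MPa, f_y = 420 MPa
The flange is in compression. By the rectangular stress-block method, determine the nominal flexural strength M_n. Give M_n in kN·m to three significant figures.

Tension: T = A_s f_y = 1120 × 420 = 470400 N.
Try a within the flange: a = T/(0.85 f'_c b_f) = 470400/(0.85 × 22.8 × 880) = 27.58 mm.
Since a = 27.58 ≤ h_f = 140 mm, the stress block lies entirely in the flange; analyse as a rectangular beam of width b_f.
M_n = T(d − a/2) = 470400 × (665 − 13.79) = 306.33 × 10⁶ N·mm.
M_n = 306.33 kN·m.

M_n ≈ 306 kN·m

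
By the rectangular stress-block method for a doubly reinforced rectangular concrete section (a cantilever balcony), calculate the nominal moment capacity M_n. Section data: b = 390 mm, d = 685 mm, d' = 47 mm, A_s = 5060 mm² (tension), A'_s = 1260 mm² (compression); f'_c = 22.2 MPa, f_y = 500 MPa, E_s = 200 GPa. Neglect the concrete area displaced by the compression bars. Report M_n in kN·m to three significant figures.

Assume both tension and compression steel yield.
Net tension couple steel: A_s − A'_s = 3800 mm².
a = (A_s − A'_s) f_y / (0.85 f'_c b) = 1900000/(0.85 × 22.2 × 390) = 258.18 mm.
c = a/β₁ = 258.18/0.85 = 303.74 mm; ε'_s = 0.003(c − d')/c = 0.0025 ≥ f_y/E_s = 0.0025, so compression steel does yield.
M_n = (A_s − A'_s) f_y (d − a/2) + A'_s f_y (d − d') = [1900000 × (685 − 129.09) + 630000 × (685 − 47)] × 10⁻⁶ = 1056.23 + 401.94 = 1458.17 kN·m.

M_n ≈ 1460 kN·m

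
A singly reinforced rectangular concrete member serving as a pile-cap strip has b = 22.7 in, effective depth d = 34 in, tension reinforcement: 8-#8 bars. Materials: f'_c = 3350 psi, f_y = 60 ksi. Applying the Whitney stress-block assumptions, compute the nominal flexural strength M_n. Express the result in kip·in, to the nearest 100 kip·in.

A_s = 8 × 0.79 = 6.32 in².
T = A_s f_y = 6.32 × 60 = 379.2 kips.
a = T/(0.85 f'_c b) = 379.2/(0.85 × 3.35 × 22.7) = 5.866 in.
M_n = T(d − a/2) = 379.2 × (34 − 2.933) = 11780.6 kip·in.

M_n ≈ 11800 kip·in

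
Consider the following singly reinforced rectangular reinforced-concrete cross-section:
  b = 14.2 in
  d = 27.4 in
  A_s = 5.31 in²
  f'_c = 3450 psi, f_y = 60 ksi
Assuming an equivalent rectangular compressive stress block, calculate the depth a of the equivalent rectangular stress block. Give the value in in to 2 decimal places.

T = A_s f_y = 5.31 × 60 = 318.6 kips.
a = T/(0.85 f'_c b) = 318.6/(0.85 × 3.45 × 14.2) = 7.65 in.

a ≈ 7.65 in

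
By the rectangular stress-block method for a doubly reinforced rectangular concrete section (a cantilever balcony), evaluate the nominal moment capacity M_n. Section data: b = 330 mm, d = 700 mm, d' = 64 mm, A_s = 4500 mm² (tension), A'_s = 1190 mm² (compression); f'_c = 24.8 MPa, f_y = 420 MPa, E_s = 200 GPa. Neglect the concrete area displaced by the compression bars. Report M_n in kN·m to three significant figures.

Assume both tension and compression steel yield.
Net tension couple steel: A_s − A'_s = 3310 mm².
a = (A_s − A'_s) f_y / (0.85 f'_c b) = 1390200/(0.85 × 24.8 × 330) = 199.84 mm.
c = a/β₁ = 199.84/0.85 = 235.11 mm; ε'_s = 0.003(c − d')/c = 0.0022 ≥ f_y/E_s = 0.0021, so compression steel does yield.
M_n = (A_s − A'_s) f_y (d − a/2) + A'_s f_y (d − d') = [1390200 × (700 − 99.92) + 499800 × (700 − 64)] × 10⁻⁶ = 834.23 + 317.87 = 1152.10 kN·m.

M_n ≈ 1150 kN·m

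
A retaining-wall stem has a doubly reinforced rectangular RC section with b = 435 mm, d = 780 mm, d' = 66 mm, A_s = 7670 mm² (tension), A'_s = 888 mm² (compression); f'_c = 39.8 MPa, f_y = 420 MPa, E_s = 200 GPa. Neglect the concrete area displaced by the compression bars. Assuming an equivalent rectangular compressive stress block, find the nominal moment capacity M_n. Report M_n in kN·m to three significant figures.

M_n ≈ 2210 kN·m

Assume both tension and compression steel yield.
Net tension couple steel: A_s − A'_s = 6782 mm².
a = (A_s − A'_s) f_y / (0.85 f'_c b) = 2848440/(0.85 × 39.8 × 435) = 193.56 mm.
c = a/β₁ = 193.56/0.766 = 252.69 mm; ε'_s = 0.003(c − d')/c = 0.0022 ≥ f_y/E_s = 0.0021, so compression steel does yield.
M_n = (A_s − A'_s) f_y (d − a/2) + A'_s f_y (d − d') = [2848440 × (780 − 96.78) + 372960 × (780 − 66)] × 10⁻⁶ = 1946.11 + 266.29 = 2212.40 kN·m.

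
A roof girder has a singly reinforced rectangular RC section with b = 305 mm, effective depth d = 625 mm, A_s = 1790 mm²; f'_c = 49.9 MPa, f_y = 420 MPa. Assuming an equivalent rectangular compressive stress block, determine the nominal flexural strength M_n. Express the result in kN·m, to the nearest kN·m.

T = A_s f_y = 1790 × 420 = 751800 N = 751.8 kN.
From C = T: a = T/(0.85 f'_c b) = 751800/(0.85 × 49.9 × 305) = 58.11 mm.
M_n = T(d − a/2) = 751.8 kN × (625 − 29.055) mm = 448.03 kN·m.

M_n ≈ 448 kN·m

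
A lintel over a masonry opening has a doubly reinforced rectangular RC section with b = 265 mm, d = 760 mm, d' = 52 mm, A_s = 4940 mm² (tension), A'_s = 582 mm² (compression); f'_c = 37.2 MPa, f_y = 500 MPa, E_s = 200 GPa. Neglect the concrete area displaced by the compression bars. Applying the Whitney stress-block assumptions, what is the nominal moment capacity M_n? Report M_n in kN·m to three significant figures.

Assume both tension and compression steel yield.
Net tension couple steel: A_s − A'_s = 4358 mm².
a = (A_s − A'_s) f_y / (0.85 f'_c b) = 2179000/(0.85 × 37.2 × 265) = 260.05 mm.
c = a/β₁ = 260.05/0.784 = 331.70 mm; ε'_s = 0.003(c − d')/c = 0.0025 ≥ f_y/E_s = 0.0025, so compression steel does yield.
M_n = (A_s − A'_s) f_y (d − a/2) + A'_s f_y (d − d') = [2179000 × (760 − 130.025) + 291000 × (760 − 52)] × 10⁻⁶ = 1372.72 + 206.03 = 1578.75 kN·m.

M_n ≈ 1580 kN·m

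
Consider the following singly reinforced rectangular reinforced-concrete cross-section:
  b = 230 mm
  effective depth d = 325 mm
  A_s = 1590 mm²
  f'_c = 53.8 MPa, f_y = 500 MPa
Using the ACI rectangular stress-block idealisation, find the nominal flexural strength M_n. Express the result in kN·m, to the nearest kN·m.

M_n ≈ 228 kN·m

T = A_s f_y = 1590 × 500 = 795000 N = 795 kN.
From C = T: a = T/(0.85 f'_c b) = 795000/(0.85 × 53.8 × 230) = 75.59 mm.
M_n = T(d − a/2) = 795 kN × (325 − 37.795) mm = 228.33 kN·m.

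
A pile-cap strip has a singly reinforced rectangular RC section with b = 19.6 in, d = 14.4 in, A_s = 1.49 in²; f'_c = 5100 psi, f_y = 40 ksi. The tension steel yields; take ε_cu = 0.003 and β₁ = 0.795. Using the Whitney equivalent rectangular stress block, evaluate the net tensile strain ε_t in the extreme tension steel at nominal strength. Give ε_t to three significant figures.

a = A_s f_y/(0.85 f'_c b) = 0.701 in.
β₁ = 0.795, so c = a/β₁ = 0.701/0.795 = 0.882 in.
From the linear strain diagram with ε_cu = 0.003: ε_t = 0.003 (d − c)/c = 0.003 × (14.4 − 0.882)/0.882 = 0.0460.
Since ε_t ≥ 0.005, the section is tension-controlled.

ε_t ≈ 0.0460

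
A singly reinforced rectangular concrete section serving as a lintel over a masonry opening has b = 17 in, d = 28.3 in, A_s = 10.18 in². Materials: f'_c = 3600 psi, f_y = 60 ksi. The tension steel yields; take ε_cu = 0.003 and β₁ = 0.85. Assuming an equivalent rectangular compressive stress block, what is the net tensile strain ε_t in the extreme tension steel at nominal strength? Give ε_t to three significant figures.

a = A_s f_y/(0.85 f'_c b) = 11.742 in.
β₁ = 0.85, so c = a/β₁ = 11.742/0.85 = 13.814 in.
From the linear strain diagram with ε_cu = 0.003: ε_t = 0.003 (d − c)/c = 0.003 × (28.3 − 13.814)/13.814 = 0.00315.
ε_t < 0.004 — the section is over-reinforced for flexure under ACI limits.

ε_t ≈ 0.00315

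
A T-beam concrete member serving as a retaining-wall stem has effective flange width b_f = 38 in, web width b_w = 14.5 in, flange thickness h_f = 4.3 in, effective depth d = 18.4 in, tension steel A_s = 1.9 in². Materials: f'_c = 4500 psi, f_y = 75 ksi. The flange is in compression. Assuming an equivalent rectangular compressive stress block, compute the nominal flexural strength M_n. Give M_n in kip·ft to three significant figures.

Tension: T = A_s f_y = 1.9 × 75 = 142.5 kips.
Try a within the flange: a = T/(0.85 f'_c b_f) = 142.5/(0.85 × 4.5 × 38) = 0.980 in.
Since a = 0.980 ≤ h_f = 4.3 in, the stress block lies entirely in the flange; analyse as a rectangular beam of width b_f.
M_n = T(d − a/2) = 142.5 × (18.4 − 0.49) = 2552.2 kip·in.
M_n = 2552.2/12 = 212.68 kip·ft.

M_n ≈ 213 kip·ft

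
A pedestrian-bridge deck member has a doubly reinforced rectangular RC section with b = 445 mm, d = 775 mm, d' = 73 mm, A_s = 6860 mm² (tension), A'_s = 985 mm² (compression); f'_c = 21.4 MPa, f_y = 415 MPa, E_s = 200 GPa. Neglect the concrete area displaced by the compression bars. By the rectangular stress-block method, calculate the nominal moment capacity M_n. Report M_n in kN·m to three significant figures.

Assume both tension and compression steel yield.
Net tension couple steel: A_s − A'_s = 5875 mm².
a = (A_s − A'_s) f_y / (0.85 f'_c b) = 2438125/(0.85 × 21.4 × 445) = 301.21 mm.
c = a/β₁ = 301.21/0.85 = 354.36 mm; ε'_s = 0.003(c − d')/c = 0.0024 ≥ f_y/E_s = 0.0021, so compression steel does yield.
M_n = (A_s − A'_s) f_y (d − a/2) + A'_s f_y (d − d') = [2438125 × (775 − 150.605) + 408775 × (775 − 73)] × 10⁻⁶ = 1522.35 + 286.96 = 1809.31 kN·m.

M_n ≈ 1810 kN·m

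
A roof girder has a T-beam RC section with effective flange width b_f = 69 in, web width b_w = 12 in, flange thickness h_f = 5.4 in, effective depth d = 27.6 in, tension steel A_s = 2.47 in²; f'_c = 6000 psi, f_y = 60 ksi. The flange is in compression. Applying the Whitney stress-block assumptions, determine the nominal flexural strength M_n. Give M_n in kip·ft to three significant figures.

M_n ≈ 338 kip·ft

Tension: T = A_s f_y = 2.47 × 60 = 148.2 kips.
Try a within the flange: a = T/(0.85 f'_c b_f) = 148.2/(0.85 × 6 × 69) = 0.421 in.
Since a = 0.421 ≤ h_f = 5.4 in, the stress block lies entirely in the flange; analyse as a rectangular beam of width b_f.
M_n = T(d − a/2) = 148.2 × (27.6 − 0.2105) = 4059.1 kip·in.
M_n = 4059.1/12 = 338.26 kip·ft.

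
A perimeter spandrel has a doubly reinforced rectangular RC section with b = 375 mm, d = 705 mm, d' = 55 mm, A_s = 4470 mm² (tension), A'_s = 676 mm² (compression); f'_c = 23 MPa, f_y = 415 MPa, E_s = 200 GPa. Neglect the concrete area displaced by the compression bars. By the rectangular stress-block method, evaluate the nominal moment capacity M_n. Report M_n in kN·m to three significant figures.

Assume both tension and compression steel yield.
Net tension couple steel: A_s − A'_s = 3794 mm².
a = (A_s − A'_s) f_y / (0.85 f'_c b) = 1574510/(0.85 × 23 × 375) = 214.77 mm.
c = a/β₁ = 214.77/0.85 = 252.67 mm; ε'_s = 0.003(c − d')/c = 0.0023 ≥ f_y/E_s = 0.0021, so compression steel does yield.
M_n = (A_s − A'_s) f_y (d − a/2) + A'_s f_y (d − d') = [1574510 × (705 − 107.385) + 280540 × (705 − 55)] × 10⁻⁶ = 940.95 + 182.35 = 1123.30 kN·m.

M_n ≈ 1120 kN·m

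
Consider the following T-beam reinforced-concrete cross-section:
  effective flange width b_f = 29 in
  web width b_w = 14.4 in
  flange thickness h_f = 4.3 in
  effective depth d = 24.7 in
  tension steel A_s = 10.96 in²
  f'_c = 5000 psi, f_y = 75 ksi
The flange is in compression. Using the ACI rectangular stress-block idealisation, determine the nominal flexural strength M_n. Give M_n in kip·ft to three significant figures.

M_n ≈ 1430 kip·ft

Tension: T = A_s f_y = 10.96 × 75 = 822 kips.
Try a within the flange: a = T/(0.85 f'_c b_f) = 822/(0.85 × 5 × 29) = 6.669 in.
a = 6.669 > h_f = 4.3 in: the block extends into the web. Split into flange-overhang and web parts.
C_f = 0.85 f'_c (b_f − b_w) h_f = 0.85 × 5 × (29 − 14.4) × 4.3 = 266.8 kips.
Remaining web compression depth: a_w = (T − C_f)/(0.85 f'_c b_w) = (822 − 266.8)/(0.85 × 5 × 14.4) = 9.072 in.
M_n = C_f(d − h_f/2) + (T − C_f)(d − a_w/2) = 266.8 × (24.7 − 2.15) + 555.2 × (24.7 − 4.536) = 6016.3 + 11195.1 = 17211.4 kip·in.
M_n = 17211.4/12 = 1434.28 kip·ft.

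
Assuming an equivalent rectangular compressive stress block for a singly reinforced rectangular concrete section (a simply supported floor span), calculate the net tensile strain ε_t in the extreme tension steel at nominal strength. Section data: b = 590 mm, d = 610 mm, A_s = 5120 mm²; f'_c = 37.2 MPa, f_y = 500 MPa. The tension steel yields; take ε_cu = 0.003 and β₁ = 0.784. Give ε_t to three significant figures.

a = A_s f_y/(0.85 f'_c b) = 137.22 mm.
β₁ = 0.784, so c = a/β₁ = 137.22/0.784 = 175.03 mm.
From the linear strain diagram with ε_cu = 0.003: ε_t = 0.003 (d − c)/c = 0.003 × (610 − 175.03)/175.03 = 0.00746.
Since ε_t ≥ 0.005, the section is tension-controlled.

ε_t ≈ 0.00746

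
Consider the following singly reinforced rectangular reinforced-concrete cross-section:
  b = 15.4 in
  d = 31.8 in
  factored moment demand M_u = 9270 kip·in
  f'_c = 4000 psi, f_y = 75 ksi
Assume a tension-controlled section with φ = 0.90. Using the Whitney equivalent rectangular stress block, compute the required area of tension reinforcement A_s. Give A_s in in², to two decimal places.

A_s ≈ 4.85 in²

M_n = M_u/φ = 9270/0.90 = 10300 kip·in.
From M_n = 0.85 f'_c a b (d − a/2):
a = d − √(d² − 2M_n/(0.85 f'_c b)) = 31.8 − √(31.8² − 2 × 10300/(0.85 × 4 × 15.4)) = 6.944 in.
A_s = 0.85 f'_c a b / f_y = 0.85 × 4 × 6.944 × 15.4 / 75 = 4.848 in².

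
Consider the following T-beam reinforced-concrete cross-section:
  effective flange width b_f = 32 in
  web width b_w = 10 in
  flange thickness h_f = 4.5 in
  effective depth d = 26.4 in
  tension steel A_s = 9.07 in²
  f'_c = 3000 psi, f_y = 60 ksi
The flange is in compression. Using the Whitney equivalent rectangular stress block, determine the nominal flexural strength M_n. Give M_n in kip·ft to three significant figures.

Tension: T = A_s f_y = 9.07 × 60 = 544.2 kips.
Try a within the flange: a = T/(0.85 f'_c b_f) = 544.2/(0.85 × 3 × 32) = 6.669 in.
a = 6.669 > h_f = 4.5 in: the block extends into the web. Split into flange-overhang and web parts.
C_f = 0.85 f'_c (b_f − b_w) h_f = 0.85 × 3 × (32 − 10) × 4.5 = 252.5 kips.
Remaining web compression depth: a_w = (T − C_f)/(0.85 f'_c b_w) = (544.2 − 252.5)/(0.85 × 3 × 10) = 11.439 in.
M_n = C_f(d − h_f/2) + (T − C_f)(d − a_w/2) = 252.5 × (26.4 − 2.25) + 291.7 × (26.4 − 5.7195) = 6097.9 + 6032.5 = 12130.4 kip·in.
M_n = 12130.4/12 = 1010.87 kip·ft.

M_n ≈ 1010 kip·ft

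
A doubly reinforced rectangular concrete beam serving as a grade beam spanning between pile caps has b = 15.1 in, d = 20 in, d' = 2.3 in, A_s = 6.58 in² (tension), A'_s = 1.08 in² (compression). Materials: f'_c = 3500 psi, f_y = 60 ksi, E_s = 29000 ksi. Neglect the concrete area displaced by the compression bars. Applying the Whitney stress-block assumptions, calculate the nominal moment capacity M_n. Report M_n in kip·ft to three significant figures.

M_n ≈ 545 kip·ft

Assume both steels yield.
a = (A_s − A'_s) f_y/(0.85 f'_c b) = (6.58 − 1.08) × 60/(0.85 × 3.5 × 15.1) = 7.346 in.
c = a/β₁ = 7.346/0.85 = 8.642 in; ε'_s = 0.003(c − d')/c = 0.0022 ≥ ε_y = 0.0021, so the compression steel yields.
M_n = (A_s − A'_s) f_y (d − a/2) + A'_s f_y (d − d') = 330 × (20 − 3.673) + 64.8 × (20 − 2.3) = 5387.9 + 1147.0 = 6534.9 kip·in = 6534.9/12 = 544.58 kip·ft.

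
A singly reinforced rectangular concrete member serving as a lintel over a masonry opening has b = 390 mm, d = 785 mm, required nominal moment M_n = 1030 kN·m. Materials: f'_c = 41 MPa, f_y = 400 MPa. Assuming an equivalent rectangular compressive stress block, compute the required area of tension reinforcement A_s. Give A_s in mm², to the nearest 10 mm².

A_s ≈ 3510 mm²

With M_n = 0.85 f'_c a b (d − a/2), solve the quadratic for a:
a = d − √(d² − 2M_n/(0.85 f'_c b)) = 785 − √(785² − 2 × 1030×10⁶/(0.85 × 41 × 390)) = 103.34 mm.
A_s = 0.85 f'_c a b / f_y = 0.85 × 41 × 103.34 × 390 / 400 = 3511.4 mm².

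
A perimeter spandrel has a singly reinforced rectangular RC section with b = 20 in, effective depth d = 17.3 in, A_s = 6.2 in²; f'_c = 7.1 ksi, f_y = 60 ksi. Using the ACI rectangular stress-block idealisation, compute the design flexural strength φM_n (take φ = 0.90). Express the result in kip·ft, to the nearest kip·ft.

φM_n ≈ 440 kip·ft

T = A_s f_y = 6.2 × 60 = 372 kips.
a = T/(0.85 f'_c b) = 372/(0.85 × 7.1 × 20) = 3.082 in.
M_n = T(d − a/2) = 372 × (17.3 − 1.541) = 5862.3 kip·in = 5862.3/12 = 488.53 kip·ft.
φM_n = 0.90 × 488.53 = 439.68 kip·ft.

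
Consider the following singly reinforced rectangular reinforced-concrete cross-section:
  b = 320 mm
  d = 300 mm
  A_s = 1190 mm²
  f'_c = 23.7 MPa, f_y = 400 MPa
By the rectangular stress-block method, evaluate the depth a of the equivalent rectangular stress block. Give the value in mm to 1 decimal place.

T = A_s f_y = 1190 × 400 = 476000 N = 476 kN.
Setting C = 0.85 f'_c a b equal to T: a = 476000/(0.85 × 23.7 × 320) = 73.8 mm.

a ≈ 73.8 mm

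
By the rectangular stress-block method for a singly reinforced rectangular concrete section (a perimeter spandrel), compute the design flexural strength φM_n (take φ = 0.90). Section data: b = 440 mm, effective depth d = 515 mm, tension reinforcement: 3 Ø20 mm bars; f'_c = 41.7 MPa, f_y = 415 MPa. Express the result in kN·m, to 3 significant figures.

φM_n ≈ 177 kN·m

A_s = 3 × 314 = 942 mm².
T = A_s f_y = 942 × 415 = 390930 N = 390.93 kN.
From C = T: a = T/(0.85 f'_c b) = 390930/(0.85 × 41.7 × 440) = 25.07 mm.
M_n = T(d − a/2) = 390.93 kN × (515 − 12.535) mm = 196.43 kN·m.
φM_n = 0.90 × 196.43 = 176.79 kN·m.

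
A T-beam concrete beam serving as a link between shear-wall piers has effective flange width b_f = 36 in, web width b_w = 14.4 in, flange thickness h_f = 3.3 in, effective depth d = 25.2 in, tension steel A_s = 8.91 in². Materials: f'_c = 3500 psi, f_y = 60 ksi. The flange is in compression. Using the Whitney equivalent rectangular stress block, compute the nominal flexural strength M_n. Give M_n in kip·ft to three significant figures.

M_n ≈ 992 kip·ft

Tension: T = A_s f_y = 8.91 × 60 = 534.6 kips.
Try a within the flange: a = T/(0.85 f'_c b_f) = 534.6/(0.85 × 3.5 × 36) = 4.992 in.
a = 4.992 > h_f = 3.3 in: the block extends into the web. Split into flange-overhang and web parts.
C_f = 0.85 f'_c (b_f − b_w) h_f = 0.85 × 3.5 × (36 − 14.4) × 3.3 = 212.1 kips.
Remaining web compression depth: a_w = (T − C_f)/(0.85 f'_c b_w) = (534.6 − 212.1)/(0.85 × 3.5 × 14.4) = 7.528 in.
M_n = C_f(d − h_f/2) + (T − C_f)(d − a_w/2) = 212.1 × (25.2 − 1.65) + 322.5 × (25.2 − 3.764) = 4995.0 + 6913.1 = 11908.1 kip·in.
M_n = 11908.1/12 = 992.34 kip·ft.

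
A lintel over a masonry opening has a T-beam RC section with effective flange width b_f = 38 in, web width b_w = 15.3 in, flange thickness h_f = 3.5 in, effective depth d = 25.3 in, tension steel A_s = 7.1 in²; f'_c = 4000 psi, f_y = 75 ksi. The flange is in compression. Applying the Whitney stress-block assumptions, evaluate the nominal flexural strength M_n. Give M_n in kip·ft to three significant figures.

M_n ≈ 1030 kip·ft

Tension: T = A_s f_y = 7.1 × 75 = 532.5 kips.
Try a within the flange: a = T/(0.85 f'_c b_f) = 532.5/(0.85 × 4 × 38) = 4.122 in.
a = 4.122 > h_f = 3.5 in: the block extends into the web. Split into flange-overhang and web parts.
C_f = 0.85 f'_c (b_f − b_w) h_f = 0.85 × 4 × (38 − 15.3) × 3.5 = 270.1 kips.
Remaining web compression depth: a_w = (T − C_f)/(0.85 f'_c b_w) = (532.5 − 270.1)/(0.85 × 4 × 15.3) = 5.044 in.
M_n = C_f(d − h_f/2) + (T − C_f)(d − a_w/2) = 270.1 × (25.3 − 1.75) + 262.4 × (25.3 − 2.522) = 6360.9 + 5976.9 = 12337.8 kip·in.
M_n = 12337.8/12 = 1028.15 kip·ft.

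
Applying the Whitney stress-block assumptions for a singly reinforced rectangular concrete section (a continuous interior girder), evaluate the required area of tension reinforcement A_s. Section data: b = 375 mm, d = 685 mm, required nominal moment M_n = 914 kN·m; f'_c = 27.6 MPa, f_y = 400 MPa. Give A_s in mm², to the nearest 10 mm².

With M_n = 0.85 f'_c a b (d − a/2), solve the quadratic for a:
a = d − √(d² − 2M_n/(0.85 f'_c b)) = 685 − √(685² − 2 × 914×10⁶/(0.85 × 27.6 × 375)) = 173.69 mm.
A_s = 0.85 f'_c a b / f_y = 0.85 × 27.6 × 173.69 × 375 / 400 = 3820.1 mm².

A_s ≈ 3820 mm²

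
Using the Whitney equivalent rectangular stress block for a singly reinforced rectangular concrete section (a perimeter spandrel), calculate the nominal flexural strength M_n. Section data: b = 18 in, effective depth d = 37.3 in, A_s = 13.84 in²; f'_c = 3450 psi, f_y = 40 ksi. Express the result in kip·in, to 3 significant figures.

T = A_s f_y = 13.84 × 40 = 553.6 kips.
a = T/(0.85 f'_c b) = 553.6/(0.85 × 3.45 × 18) = 10.488 in.
M_n = T(d − a/2) = 553.6 × (37.3 − 5.244) = 17746.2 kip·in.

M_n ≈ 17700 kip·in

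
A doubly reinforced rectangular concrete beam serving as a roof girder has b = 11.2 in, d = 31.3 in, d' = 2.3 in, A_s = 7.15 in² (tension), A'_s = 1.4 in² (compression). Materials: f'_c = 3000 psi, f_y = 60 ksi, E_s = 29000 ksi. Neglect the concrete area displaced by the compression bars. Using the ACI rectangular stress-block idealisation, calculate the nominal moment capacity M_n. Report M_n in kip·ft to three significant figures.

Assume both steels yield.
a = (A_s − A'_s) f_y/(0.85 f'_c b) = (7.15 − 1.4) × 60/(0.85 × 3 × 11.2) = 12.080 in.
c = a/β₁ = 12.080/0.85 = 14.212 in; ε'_s = 0.003(c − d')/c = 0.0025 ≥ ε_y = 0.0021, so the compression steel yields.
M_n = (A_s − A'_s) f_y (d − a/2) + A'_s f_y (d − d') = 345 × (31.3 − 6.04) + 84 × (31.3 − 2.3) = 8714.7 + 2436.0 = 11150.7 kip·in = 11150.7/12 = 929.23 kip·ft.

M_n ≈ 929 kip·ft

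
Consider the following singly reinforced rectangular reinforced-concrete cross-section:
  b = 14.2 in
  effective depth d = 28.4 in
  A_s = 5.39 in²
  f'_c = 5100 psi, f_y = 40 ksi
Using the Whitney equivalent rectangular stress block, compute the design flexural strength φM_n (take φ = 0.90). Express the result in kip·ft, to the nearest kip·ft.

T = A_s f_y = 5.39 × 40 = 215.6 kips.
a = T/(0.85 f'_c b) = 215.6/(0.85 × 5.1 × 14.2) = 3.502 in.
M_n = T(d − a/2) = 215.6 × (28.4 − 1.751) = 5745.5 kip·in = 5745.5/12 = 478.79 kip·ft.
φM_n = 0.90 × 478.79 = 430.91 kip·ft.

φM_n ≈ 431 kip·ft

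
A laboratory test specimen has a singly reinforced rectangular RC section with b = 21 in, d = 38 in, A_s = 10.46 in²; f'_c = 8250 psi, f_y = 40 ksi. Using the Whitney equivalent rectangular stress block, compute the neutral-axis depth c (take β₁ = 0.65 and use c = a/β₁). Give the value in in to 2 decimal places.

T = A_s f_y = 10.46 × 40 = 418.4 kips.
a = T/(0.85 f'_c b) = 418.4/(0.85 × 8.25 × 21) = 2.8412 in.
With β₁ = 0.65, c = a/β₁ = 2.8412/0.65 = 4.37 in.

c ≈ 4.37 in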